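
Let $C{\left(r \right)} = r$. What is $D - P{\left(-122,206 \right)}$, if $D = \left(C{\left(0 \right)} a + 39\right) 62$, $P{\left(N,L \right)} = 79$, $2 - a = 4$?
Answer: $2339$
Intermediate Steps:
$a = -2$ ($a = 2 - 4 = -2$)
$D = 2418$ ($D = \left(0 \left(-2\right) + 39\right) 62 = \left(0 + 39\right) 62 = 39 \cdot 62 = 2418$)
$D - P{\left(-122,206 \right)} = 2418 - 79 = 2339$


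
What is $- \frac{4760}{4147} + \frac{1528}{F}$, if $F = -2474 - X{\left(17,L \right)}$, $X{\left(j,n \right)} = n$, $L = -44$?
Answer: $- \frac{8951708}{5038605} \approx -1.7766$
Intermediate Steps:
$F = -2430$ ($F = -2474 - -44 = -2474 + 44 = -2430$)
$- \frac{4760}{4147} + \frac{1528}{F} = - \frac{4760}{4147} + \frac{1528}{-2430} = \left(-4760\right) \frac{1}{4147} + 1528 \left(- \frac{1}{2430}\right) = - \frac{4760}{4147} - \frac{764}{1215} = - \frac{8951708}{5038605}$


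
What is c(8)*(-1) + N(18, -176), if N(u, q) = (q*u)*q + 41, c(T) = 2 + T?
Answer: 557599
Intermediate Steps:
N(u, q) = 41 + u*q² (N(u, q) = u*q² + 41 = 41 + u*q²)
c(8)*(-1) + N(18, -176) = (2 + 8)*(-1) + (41 + 18*(-176)²) = 10*(-1) + (41 + 18*30976) = -10 + (41 + 557568) = -10 + 557609 = 557599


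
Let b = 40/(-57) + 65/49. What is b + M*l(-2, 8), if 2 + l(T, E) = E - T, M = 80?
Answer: 1789265/2793 ≈ 640.63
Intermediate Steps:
l(T, E) = -2 + E - T (l(T, E) = -2 + (E - T) = -2 + E - T)
b = 1745/2793 (b = 40*(-1/57) + 65*(1/49) = -40/57 + 65/49 = 1745/2793 ≈ 0.62478)
b + M*l(-2, 8) = 1745/2793 + 80*(-2 + 8 - 1*(-2)) = 1745/2793 + 80*(-2 + 8 + 2) = 1745/2793 + 80*8 = 1745/2793 + 640 = 1789265/2793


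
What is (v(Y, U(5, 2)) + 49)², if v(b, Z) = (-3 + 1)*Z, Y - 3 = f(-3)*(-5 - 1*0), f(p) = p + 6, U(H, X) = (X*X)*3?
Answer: 625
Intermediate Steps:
U(H, X) = 3*X² (U(H, X) = X²*3 = 3*X²)
f(p) = 6 + p
Y = -12 (Y = 3 + (6 - 3)*(-5 - 1*0) = 3 + 3*(-5 + 0) = 3 + 3*(-5) = 3 - 15 = -12)
v(b, Z) = -2*Z
(v(Y, U(5, 2)) + 49)² = (-6*2² + 49)² = (-6*4 + 49)² = (-2*12 + 49)² = (-24 + 49)² = 25² = 625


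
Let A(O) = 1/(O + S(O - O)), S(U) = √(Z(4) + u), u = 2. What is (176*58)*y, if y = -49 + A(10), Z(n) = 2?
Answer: -1498024/3 ≈ -4.9934e+5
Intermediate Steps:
S(U) = 2 (S(U) = √(2 + 2) = √4 = 2)
A(O) = 1/(2 + O) (A(O) = 1/(O + 2) = 1/(2 + O))
y = -587/12 (y = -49 + 1/(2 + 10) = -49 + 1/12 = -587/12 ≈ -48.917)
(176*58)*y = (176*58)*(-587/12) = 10208*(-587/12) = -1498024/3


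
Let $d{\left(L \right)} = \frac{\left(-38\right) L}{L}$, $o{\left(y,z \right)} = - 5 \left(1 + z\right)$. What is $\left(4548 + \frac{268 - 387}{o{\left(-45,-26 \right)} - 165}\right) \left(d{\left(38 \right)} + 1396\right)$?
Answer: $\frac{123604481}{20} \approx 6.1802 \cdot 10^{6}$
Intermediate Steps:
$o{\left(y,z \right)} = -5 - 5 z$
$d{\left(L \right)} = -38$
$\left(4548 + \frac{268 - 387}{o{\left(-45,-26 \right)} - 165}\right) \left(d{\left(38 \right)} + 1396\right) = \left(4548 + \frac{268 - 387}{\left(-5 - -130\right) - 165}\right) \left(-38 + 1396\right) = \left(4548 - \frac{119}{\left(-5 + 130\right) - 165}\right) 1358 = \left(4548 - \frac{119}{125 - 165}\right) 1358 = \left(4548 - \frac{119}{-40}\right) 1358 = \left(4548 - - \frac{119}{40}\right) 1358 = \left(4548 + \frac{119}{40}\right) 1358 = \frac{182039}{40} \cdot 1358 = \frac{123604481}{20}$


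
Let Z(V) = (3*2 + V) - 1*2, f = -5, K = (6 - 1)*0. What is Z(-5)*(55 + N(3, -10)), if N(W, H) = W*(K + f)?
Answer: -40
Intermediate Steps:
K = 0 (K = 5*0 = 0)
Z(V) = 4 + V (Z(V) = (6 + V) - 2 = 4 + V)
N(W, H) = -5*W (N(W, H) = W*(0 - 5) = W*(-5) = -5*W)
Z(-5)*(55 + N(3, -10)) = (4 - 5)*(55 - 5*3) = -(55 - 15) = -1*40 = -40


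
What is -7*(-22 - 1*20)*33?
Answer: 9702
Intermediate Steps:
-7*(-22 - 1*20)*33 = -7*(-22 - 20)*33 = -7*(-42)*33 = 294*33 = 9702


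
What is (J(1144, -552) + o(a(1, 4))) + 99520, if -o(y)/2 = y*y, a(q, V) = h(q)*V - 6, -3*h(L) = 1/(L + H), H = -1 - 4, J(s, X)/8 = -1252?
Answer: 804958/9 ≈ 89440.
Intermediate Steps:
J(s, X) = -10016 (J(s, X) = 8*(-1252) = -10016)
H = -5
h(L) = -1/(3*(-5 + L)) (h(L) = -1/(3*(L - 5)) = -1/(3*(-5 + L)))
a(q, V) = -6 - V/(-15 + 3*q) (a(q, V) = (-1/(-15 + 3*q))*V - 6 = -V/(-15 + 3*q) - 6 = -6 - V/(-15 + 3*q))
o(y) = -2*y² (o(y) = -2*y*y = -2*y²)
(J(1144, -552) + o(a(1, 4))) + 99520 = (-10016 - 2*(90 - 1*4 - 18*1)²/(9*(-5 + 1)²)) + 99520 = (-10016 - 2*(90 - 4 - 18)²/144) + 99520 = (-10016 - 2*((⅓)*(-¼)*68)²) + 99520 = (-10016 - 2*(-17/3)²) + 99520 = (-10016 - 2*289/9) + 99520 = (-10016 - 578/9) + 99520 = -90722/9 + 99520 = 804958/9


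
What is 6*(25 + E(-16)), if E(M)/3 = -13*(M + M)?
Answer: 7638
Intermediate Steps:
E(M) = -78*M (E(M) = 3*(-13*(M + M)) = 3*(-26*M) = -78*M)
6*(25 + E(-16)) = 6*(25 - 78*(-16)) = 6*(25 + 1248) = 6*1273 = 7638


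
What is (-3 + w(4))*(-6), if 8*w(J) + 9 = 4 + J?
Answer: 75/4 ≈ 18.750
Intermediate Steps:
w(J) = -5/8 + J/8 (w(J) = -9/8 + (4 + J)/8 = -9/8 + (½ + J/8) = -5/8 + J/8)
(-3 + w(4))*(-6) = (-3 + (-5/8 + (⅛)*4))*(-6) = (-3 + (-5/8 + ½))*(-6) = (-3 - ⅛)*(-6) = -25/8*(-6) = 75/4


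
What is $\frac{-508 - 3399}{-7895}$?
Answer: $\frac{3907}{7895} \approx 0.49487$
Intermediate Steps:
$\frac{-508 - 3399}{-7895} = \left(-508 - 3399\right) \left(- \frac{1}{7895}\right) = \left(-3907\right) \left(- \frac{1}{7895}\right) = \frac{3907}{7895}$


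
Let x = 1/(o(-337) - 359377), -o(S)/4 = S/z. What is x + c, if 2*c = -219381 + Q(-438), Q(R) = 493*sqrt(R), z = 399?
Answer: -31457058044373/286780150 + 493*I*sqrt(438)/2 ≈ -1.0969e+5 + 5158.9*I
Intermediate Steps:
o(S) = -4*S/399
c = -219381/2 + 493*I*sqrt(438)/2 (c = (-219381 + 493*sqrt(-438))/2 = (-219381 + 493*(I*sqrt(438)))/2 = (-219381 + 493*I*sqrt(438))/2 = -219381/2 + 493*I*sqrt(438)/2 ≈ -1.0969e+5 + 5158.9*I)
x = -399/143390075 (x = 1/(-4/399*(-337) - 359377) = 1/(1348/399 - 359377) = 1/(-143390075/399) = -399/143390075 ≈ -2.7826e-6)
x + c = -399/143390075 + (-219381/2 + 493*I*sqrt(438)/2) = -31457058044373/286780150 + 493*I*sqrt(438)/2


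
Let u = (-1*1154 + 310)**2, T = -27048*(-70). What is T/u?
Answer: 118335/44521 ≈ 2.6580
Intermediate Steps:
T = 1893360
u = 712336 (u = (-1154 + 310)**2 = (-844)**2 = 712336)
T/u = 1893360/712336 = 1893360*(1/712336) = 118335/44521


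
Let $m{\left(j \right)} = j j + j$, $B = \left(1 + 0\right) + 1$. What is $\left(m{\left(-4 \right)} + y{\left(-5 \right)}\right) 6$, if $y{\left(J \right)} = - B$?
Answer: $60$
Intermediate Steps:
$B = 2$ ($B = 1 + 1 = 2$)
$m{\left(j \right)} = j + j^{2}$ ($m{\left(j \right)} = j^{2} + j = j + j^{2}$)
$y{\left(J \right)} = -2$ ($y{\left(J \right)} = \left(-1\right) 2 = -2$)
$\left(m{\left(-4 \right)} + y{\left(-5 \right)}\right) 6 = \left(- 4 \left(1 - 4\right) - 2\right) 6 = \left(\left(-4\right) \left(-3\right) - 2\right) 6 = \left(12 - 2\right) 6 = 10 \cdot 6 = 60$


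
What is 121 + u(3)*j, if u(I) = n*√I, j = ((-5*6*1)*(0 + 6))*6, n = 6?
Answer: 121 - 6480*√3 ≈ -11103.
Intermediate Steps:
j = -1080 (j = (-30*1*6)*6 = -30*6*6 = -180*6 = -1080)
u(I) = 6*√I
121 + u(3)*j = 121 + (6*√3)*(-1080) = 121 - 6480*√3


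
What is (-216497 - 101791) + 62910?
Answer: -255378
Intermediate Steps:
(-216497 - 101791) + 62910 = -318288 + 62910 = -255378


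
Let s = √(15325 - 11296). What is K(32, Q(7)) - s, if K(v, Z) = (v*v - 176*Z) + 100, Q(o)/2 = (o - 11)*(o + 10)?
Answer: 25060 - √4029 ≈ 24997.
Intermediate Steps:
Q(o) = 2*(-11 + o)*(10 + o) (Q(o) = 2*((o - 11)*(o + 10)) = 2*((-11 + o)*(10 + o)) = 2*(-11 + o)*(10 + o))
K(v, Z) = 100 + v² - 176*Z (K(v, Z) = (v² - 176*Z) + 100 = 100 + v² - 176*Z)
s = √4029 ≈ 63.474
K(32, Q(7)) - s = (100 + 32² - 176*(-220 - 2*7 + 2*7²)) - √4029 = (100 + 1024 - 176*(-220 - 14 + 2*49)) - √4029 = (100 + 1024 - 176*(-220 - 14 + 98)) - √4029 = (100 + 1024 - 176*(-136)) - √4029 = (100 + 1024 + 23936) - √4029 = 25060 - √4029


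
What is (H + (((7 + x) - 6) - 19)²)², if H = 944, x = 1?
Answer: 1520289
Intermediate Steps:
(H + (((7 + x) - 6) - 19)²)² = (944 + (((7 + 1) - 6) - 19)²)² = (944 + ((8 - 6) - 19)²)² = (944 + (2 - 19)²)² = (944 + (-17)²)² = (944 + 289)² = 1233² = 1520289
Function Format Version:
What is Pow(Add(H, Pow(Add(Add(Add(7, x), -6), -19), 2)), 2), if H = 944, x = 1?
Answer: 1520289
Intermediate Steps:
Pow(Add(H, Pow(Add(Add(Add(7, x), -6), -19), 2)), 2) = Pow(Add(944, Pow(Add(Add(Add(7, 1), -6), -19), 2)), 2) = Pow(Add(944, Pow(Add(Add(8, -6), -19), 2)), 2) = Pow(Add(944, Pow(Add(2, -19), 2)), 2) = Pow(Add(944, Pow(-17, 2)), 2) = Pow(Add(944, 289), 2) = Pow(1233, 2) = 1520289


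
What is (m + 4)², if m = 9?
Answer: 169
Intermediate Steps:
(m + 4)² = (9 + 4)² = 13² = 169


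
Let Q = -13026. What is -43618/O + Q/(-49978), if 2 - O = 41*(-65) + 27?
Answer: -536387941/32985480 ≈ -16.261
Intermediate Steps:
O = 2640 (O = 2 - (41*(-65) + 27) = 2 - (-2665 + 27) = 2 - 1*(-2638) = 2 + 2638 = 2640)
-43618/O + Q/(-49978) = -43618/2640 - 13026/(-49978) = -43618*1/2640 - 13026*(-1/49978) = -21809/1320 + 6513/24989 = -536387941/32985480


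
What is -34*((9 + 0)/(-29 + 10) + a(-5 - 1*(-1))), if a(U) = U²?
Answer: -10030/19 ≈ -527.89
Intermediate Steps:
-34*((9 + 0)/(-29 + 10) + a(-5 - 1*(-1))) = -34*((9 + 0)/(-29 + 10) + (-5 - 1*(-1))²) = -34*(9/(-19) + (-5 + 1)²) = -34*(9*(-1/19) + (-4)²) = -34*(-9/19 + 16) = -34*295/19 = -10030/19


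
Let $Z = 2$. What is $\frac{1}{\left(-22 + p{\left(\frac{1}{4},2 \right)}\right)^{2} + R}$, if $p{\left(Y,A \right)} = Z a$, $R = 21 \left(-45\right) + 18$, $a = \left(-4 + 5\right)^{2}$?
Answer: $- \frac{1}{527} \approx -0.0018975$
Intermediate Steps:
$a = 1$ ($a = 1^{2} = 1$)
$R = -927$ ($R = -945 + 18 = -927$)
$p{\left(Y,A \right)} = 2$ ($p{\left(Y,A \right)} = 2 \cdot 1 = 2$)
$\frac{1}{\left(-22 + p{\left(\frac{1}{4},2 \right)}\right)^{2} + R} = \frac{1}{\left(-22 + 2\right)^{2} - 927} = \frac{1}{\left(-20\right)^{2} - 927} = \frac{1}{400 - 927} = \frac{1}{-527} = - \frac{1}{527}$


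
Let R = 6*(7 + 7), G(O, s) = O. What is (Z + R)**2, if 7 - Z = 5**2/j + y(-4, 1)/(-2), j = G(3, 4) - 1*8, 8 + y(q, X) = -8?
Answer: 7744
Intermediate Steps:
y(q, X) = -16 (y(q, X) = -8 - 8 = -16)
j = -5 (j = 3 - 1*8 = 3 - 8 = -5)
R = 84 (R = 6*14 = 84)
Z = 4 (Z = 7 - (5**2/(-5) - 16/(-2)) = 7 - (25*(-1/5) - 16*(-1/2)) = 7 - (-5 + 8) = 7 - 1*3 = 7 - 3 = 4)
(Z + R)**2 = (4 + 84)**2 = 88**2 = 7744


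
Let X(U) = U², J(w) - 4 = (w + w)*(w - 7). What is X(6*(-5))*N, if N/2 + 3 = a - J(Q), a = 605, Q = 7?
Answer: 1076400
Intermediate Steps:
J(w) = 4 + 2*w*(-7 + w) (J(w) = 4 + (w + w)*(w - 7) = 4 + (2*w)*(-7 + w) = 4 + 2*w*(-7 + w))
N = 1196 (N = -6 + 2*(605 - (4 - 14*7 + 2*7²)) = -6 + 2*(605 - (4 - 98 + 2*49)) = -6 + 2*(605 - (4 - 98 + 98)) = -6 + 2*(605 - 1*4) = -6 + 2*(605 - 4) = -6 + 2*601 = -6 + 1202 = 1196)
X(6*(-5))*N = (6*(-5))²*1196 = (-30)²*1196 = 900*1196 = 1076400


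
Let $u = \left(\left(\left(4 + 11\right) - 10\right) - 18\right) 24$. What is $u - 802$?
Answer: $-1114$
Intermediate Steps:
$u = -312$ ($u = \left(\left(15 - 10\right) - 18\right) 24 = \left(5 - 18\right) 24 = \left(-13\right) 24 = -312$)
$u - 802 = -312 - 802 = -1114$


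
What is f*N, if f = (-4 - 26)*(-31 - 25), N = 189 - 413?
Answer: -376320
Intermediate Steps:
N = -224
f = 1680 (f = -30*(-56) = 1680)
f*N = 1680*(-224) = -376320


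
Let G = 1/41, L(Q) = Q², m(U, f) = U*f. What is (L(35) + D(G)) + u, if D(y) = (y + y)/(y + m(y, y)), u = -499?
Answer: 15287/21 ≈ 727.95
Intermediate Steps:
G = 1/41 ≈ 0.024390
D(y) = 2*y/(y + y²) (D(y) = (y + y)/(y + y*y) = (2*y)/(y + y²) = 2*y/(y + y²))
(L(35) + D(G)) + u = (35² + 2/(1 + 1/41)) - 499 = (1225 + 2/(42/41)) - 499 = (1225 + 2*(41/42)) - 499 = (1225 + 41/21) - 499 = 25766/21 - 499 = 15287/21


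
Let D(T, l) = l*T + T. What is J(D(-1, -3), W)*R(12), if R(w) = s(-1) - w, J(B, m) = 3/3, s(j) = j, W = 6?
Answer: -13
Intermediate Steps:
D(T, l) = T + T*l (D(T, l) = T*l + T = T + T*l)
J(B, m) = 1 (J(B, m) = 3*(1/3) = 1)
R(w) = -1 - w
J(D(-1, -3), W)*R(12) = 1*(-1 - 1*12) = 1*(-1 - 12) = 1*(-13) = -13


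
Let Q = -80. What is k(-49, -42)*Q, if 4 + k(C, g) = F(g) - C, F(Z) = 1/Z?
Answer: -75560/21 ≈ -3598.1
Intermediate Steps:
k(C, g) = -4 + 1/g - C (k(C, g) = -4 + (1/g - C) = -4 + 1/g - C)
k(-49, -42)*Q = (-4 + 1/(-42) - 1*(-49))*(-80) = (-4 - 1/42 + 49)*(-80) = (1889/42)*(-80) = -75560/21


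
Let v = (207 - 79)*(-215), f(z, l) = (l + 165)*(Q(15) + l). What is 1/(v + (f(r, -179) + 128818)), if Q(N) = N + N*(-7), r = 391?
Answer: 1/105064 ≈ 9.5180e-6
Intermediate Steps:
Q(N) = -6*N (Q(N) = N - 7*N = -6*N)
f(z, l) = (-90 + l)*(165 + l) (f(z, l) = (l + 165)*(-6*15 + l) = (165 + l)*(-90 + l) = (-90 + l)*(165 + l))
v = -27520 (v = 128*(-215) = -27520)
1/(v + (f(r, -179) + 128818)) = 1/(-27520 + ((-14850 + (-179)² + 75*(-179)) + 128818)) = 1/(-27520 + ((-14850 + 32041 - 13425) + 128818)) = 1/(-27520 + (3766 + 128818)) = 1/(-27520 + 132584) = 1/105064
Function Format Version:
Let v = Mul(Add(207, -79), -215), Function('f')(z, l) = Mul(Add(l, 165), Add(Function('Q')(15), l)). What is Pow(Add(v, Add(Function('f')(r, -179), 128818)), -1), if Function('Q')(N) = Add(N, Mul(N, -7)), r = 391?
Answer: Rational(1, 105064) ≈ 9.5180e-6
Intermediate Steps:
Function('Q')(N) = Mul(-6, N) (Function('Q')(N) = Add(N, Mul(-7, N)) = Mul(-6, N))
Function('f')(z, l) = Mul(Add(-90, l), Add(165, l)) (Function('f')(z, l) = Mul(Add(l, 165), Add(Mul(-6, 15), l)) = Mul(Add(165, l), Add(-90, l)) = Mul(Add(-90, l), Add(165, l)))
v = -27520 (v = Mul(128, -215) = -27520)
Pow(Add(v, Add(Function('f')(r, -179), 128818)), -1) = Pow(Add(-27520, Add(Add(-14850, Pow(-179, 2), Mul(75, -179)), 128818)), -1) = Pow(Add(-27520, Add(Add(-14850, 32041, -13425), 128818)), -1) = Pow(Add(-27520, Add(3766, 128818)), -1) = Pow(Add(-27520, 132584), -1) = Pow(105064, -1) = Rational(1, 105064)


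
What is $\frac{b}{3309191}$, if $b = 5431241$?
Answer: $\frac{5431241}{3309191} \approx 1.6413$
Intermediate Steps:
$\frac{b}{3309191} = \frac{5431241}{3309191}$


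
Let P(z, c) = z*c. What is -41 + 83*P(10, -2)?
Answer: -1701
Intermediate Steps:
P(z, c) = c*z
-41 + 83*P(10, -2) = -41 + 83*(-2*10) = -41 + 83*(-20) = -41 - 1660 = -1701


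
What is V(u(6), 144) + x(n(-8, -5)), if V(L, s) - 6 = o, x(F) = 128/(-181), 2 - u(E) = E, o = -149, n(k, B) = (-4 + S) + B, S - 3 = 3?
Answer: -26011/181 ≈ -143.71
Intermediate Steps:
S = 6 (S = 3 + 3 = 6)
n(k, B) = 2 + B (n(k, B) = (-4 + 6) + B = 2 + B)
u(E) = 2 - E
x(F) = -128/181 (x(F) = 128*(-1/181) = -128/181)
V(L, s) = -143 (V(L, s) = 6 - 149 = -143)
V(u(6), 144) + x(n(-8, -5)) = -143 - 128/181 = -26011/181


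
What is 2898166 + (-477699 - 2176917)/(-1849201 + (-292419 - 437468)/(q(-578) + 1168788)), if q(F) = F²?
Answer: 2684778396006425182/926371045053 ≈ 2.8982e+6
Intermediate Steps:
2898166 + (-477699 - 2176917)/(-1849201 + (-292419 - 437468)/(q(-578) + 1168788)) = 2898166 + (-477699 - 2176917)/(-1849201 + (-292419 - 437468)/((-578)² + 1168788)) = 2898166 - 2654616/(-1849201 - 729887/(334084 + 1168788)) = 2898166 - 2654616/(-1849201 - 729887/1502872) = 2898166 - 2654616/(-2779113135159/1502872) = 2898166 - 2654616*(-1502872/2779113135159) = 2898166 + 1329849352384/926371045053 = 2684778396006425182/926371045053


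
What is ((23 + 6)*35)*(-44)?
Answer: -44660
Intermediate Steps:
((23 + 6)*35)*(-44) = (29*35)*(-44) = 1015*(-44) = -44660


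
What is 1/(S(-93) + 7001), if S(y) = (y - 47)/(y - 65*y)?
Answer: 1488/10417453 ≈ 0.00014284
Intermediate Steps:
S(y) = -(-47 + y)/(64*y) (S(y) = (-47 + y)/((-64*y)) = (-47 + y)*(-1/(64*y)) = -(-47 + y)/(64*y))
1/(S(-93) + 7001) = 1/((1/64)*(47 - 1*(-93))/(-93) + 7001) = 1/((1/64)*(-1/93)*(47 + 93) + 7001) = 1/((1/64)*(-1/93)*140 + 7001) = 1/(-35/1488 + 7001) = 1/(10417453/1488) = 1488/10417453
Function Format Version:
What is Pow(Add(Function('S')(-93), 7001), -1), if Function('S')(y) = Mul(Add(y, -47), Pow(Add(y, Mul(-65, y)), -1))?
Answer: Rational(1488, 10417453) ≈ 0.00014284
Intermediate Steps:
Function('S')(y) = Mul(Rational(-1, 64), Pow(y, -1), Add(-47, y)) (Function('S')(y) = Mul(Add(-47, y), Pow(Mul(-64, y), -1)) = Mul(Add(-47, y), Mul(Rational(-1, 64), Pow(y, -1))) = Mul(Rational(-1, 64), Pow(y, -1), Add(-47, y)))
Pow(Add(Function('S')(-93), 7001), -1) = Pow(Add(Mul(Rational(1, 64), Pow(-93, -1), Add(47, Mul(-1, -93))), 7001), -1) = Pow(Add(Mul(Rational(1, 64), Rational(-1, 93), Add(47, 93)), 7001), -1) = Pow(Add(Mul(Rational(1, 64), Rational(-1, 93), 140), 7001), -1) = Pow(Add(Rational(-35, 1488), 7001), -1) = Pow(Rational(10417453, 1488), -1) = Rational(1488, 10417453)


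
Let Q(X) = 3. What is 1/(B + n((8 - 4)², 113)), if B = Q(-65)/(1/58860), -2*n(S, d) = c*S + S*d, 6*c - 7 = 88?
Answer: 3/526648 ≈ 5.6964e-6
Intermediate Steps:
c = 95/6 (c = 7/6 + (⅙)*88 = 7/6 + 44/3 = 95/6 ≈ 15.833)
n(S, d) = -95*S/12 - S*d/2 (n(S, d) = -(95*S/6 + S*d)/2 = -95*S/12 - S*d/2)
B = 176580 (B = 3/(1/58860) = 3*58860 = 176580)
1/(B + n((8 - 4)², 113)) = 1/(176580 - (8 - 4)²*(95 + 6*113)/12) = 1/(176580 - 1/12*4²*(95 + 678)) = 1/(176580 - 1/12*16*773) = 1/(176580 - 3092/3) = 1/(526648/3) = 3/526648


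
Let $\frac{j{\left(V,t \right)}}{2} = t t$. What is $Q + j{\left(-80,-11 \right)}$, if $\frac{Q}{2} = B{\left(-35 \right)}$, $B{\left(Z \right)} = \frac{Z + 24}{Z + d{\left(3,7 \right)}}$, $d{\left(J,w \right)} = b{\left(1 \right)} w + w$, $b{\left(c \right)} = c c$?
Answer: $\frac{5104}{21} \approx 243.05$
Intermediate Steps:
$b{\left(c \right)} = c^{2}$
$d{\left(J,w \right)} = 2 w$ ($d{\left(J,w \right)} = 1^{2} w + w = 1 w + w = w + w = 2 w$)
$B{\left(Z \right)} = \frac{24 + Z}{14 + Z}$ ($B{\left(Z \right)} = \frac{Z + 24}{Z + 2 \cdot 7} = \frac{24 + Z}{Z + 14} = \frac{24 + Z}{14 + Z}$)
$j{\left(V,t \right)} = 2 t^{2}$ ($j{\left(V,t \right)} = 2 t t = 2 t^{2}$)
$Q = \frac{22}{21}$ ($Q = 2 \frac{24 - 35}{14 - 35} = 2 \frac{1}{-21} \left(-11\right) = 2 \left(\left(- \frac{1}{21}\right) \left(-11\right)\right) = 2 \cdot \frac{11}{21} = \frac{22}{21} \approx 1.0476$)
$Q + j{\left(-80,-11 \right)} = \frac{22}{21} + 2 \left(-11\right)^{2} = \frac{22}{21} + 2 \cdot 121 = \frac{22}{21} + 242 = \frac{5104}{21}$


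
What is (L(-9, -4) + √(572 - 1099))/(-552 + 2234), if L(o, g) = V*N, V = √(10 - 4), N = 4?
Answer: 2*√6/841 + I*√527/1682 ≈ 0.0058252 + 0.013648*I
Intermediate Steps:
V = √6 ≈ 2.4495
L(o, g) = 4*√6 (L(o, g) = √6*4 = 4*√6)
(L(-9, -4) + √(572 - 1099))/(-552 + 2234) = (4*√6 + √(572 - 1099))/(-552 + 2234) = (4*√6 + √(-527))/1682 = (4*√6 + I*√527)*(1/1682) = 2*√6/841 + I*√527/1682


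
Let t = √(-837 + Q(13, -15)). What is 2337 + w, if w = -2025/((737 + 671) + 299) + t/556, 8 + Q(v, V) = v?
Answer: 1329078/569 + 2*I*√13/139 ≈ 2335.8 + 0.051878*I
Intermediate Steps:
Q(v, V) = -8 + v
t = 8*I*√13 (t = √(-837 + (-8 + 13)) = √(-837 + 5) = √(-832) = 8*I*√13 ≈ 28.844*I)
w = -675/569 + 2*I*√13/139 (w = -2025/((737 + 671) + 299) + (8*I*√13)/556 = -2025/(1408 + 299) + (8*I*√13)*(1/556) = -2025/1707 + 2*I*√13/139 = -2025*1/1707 + 2*I*√13/139 = -675/569 + 2*I*√13/139 ≈ -1.1863 + 0.051878*I)
2337 + w = 2337 + (-675/569 + 2*I*√13/139) = 1329078/569 + 2*I*√13/139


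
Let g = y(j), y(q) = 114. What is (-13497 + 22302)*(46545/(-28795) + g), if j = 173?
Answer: 5698745685/5759 ≈ 9.8954e+5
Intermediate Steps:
g = 114
(-13497 + 22302)*(46545/(-28795) + g) = (-13497 + 22302)*(46545/(-28795) + 114) = 8805*(46545*(-1/28795) + 114) = 8805*(-9309/5759 + 114) = 8805*(647217/5759) = 5698745685/5759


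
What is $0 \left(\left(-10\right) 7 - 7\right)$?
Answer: $0$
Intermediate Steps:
$0 \left(\left(-10\right) 7 - 7\right) = 0 \left(-70 - 7\right) = 0 \left(-77\right) = 0$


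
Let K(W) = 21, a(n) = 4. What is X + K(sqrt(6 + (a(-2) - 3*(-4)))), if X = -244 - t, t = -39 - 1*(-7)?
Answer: -191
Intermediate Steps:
t = -32 (t = -39 + 7 = -32)
X = -212 (X = -244 - 1*(-32) = -244 + 32 = -212)
X + K(sqrt(6 + (a(-2) - 3*(-4)))) = -212 + 21 = -191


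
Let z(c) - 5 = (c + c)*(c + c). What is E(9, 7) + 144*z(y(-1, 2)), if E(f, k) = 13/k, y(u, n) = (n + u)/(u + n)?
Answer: 9085/7 ≈ 1297.9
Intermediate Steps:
y(u, n) = 1 (y(u, n) = (n + u)/(n + u) = 1)
z(c) = 5 + 4*c² (z(c) = 5 + (c + c)*(c + c) = 5 + (2*c)*(2*c) = 5 + 4*c²)
E(9, 7) + 144*z(y(-1, 2)) = 13/7 + 144*(5 + 4*1²) = 13*(⅐) + 144*(5 + 4*1) = 13/7 + 144*(5 + 4) = 13/7 + 144*9 = 13/7 + 1296 = 9085/7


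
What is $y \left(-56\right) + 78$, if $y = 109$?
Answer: $-6026$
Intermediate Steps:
$y \left(-56\right) + 78 = 109 \left(-56\right) + 78 = -6104 + 78 = -6026$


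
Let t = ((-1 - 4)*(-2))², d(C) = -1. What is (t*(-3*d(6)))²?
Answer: 90000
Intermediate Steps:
t = 100 (t = (-5*(-2))² = 10² = 100)
(t*(-3*d(6)))² = (100*(-3*(-1)))² = (100*3)² = 300² = 90000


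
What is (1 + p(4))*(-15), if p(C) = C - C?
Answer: -15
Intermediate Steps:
p(C) = 0
(1 + p(4))*(-15) = (1 + 0)*(-15) = 1*(-15) = -15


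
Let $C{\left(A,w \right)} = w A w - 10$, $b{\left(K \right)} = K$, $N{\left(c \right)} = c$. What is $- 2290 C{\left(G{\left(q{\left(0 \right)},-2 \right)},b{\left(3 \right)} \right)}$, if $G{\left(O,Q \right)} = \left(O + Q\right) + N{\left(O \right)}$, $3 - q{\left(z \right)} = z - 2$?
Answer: $-141980$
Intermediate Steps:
$q{\left(z \right)} = 5 - z$ ($q{\left(z \right)} = 3 - \left(z - 2\right) = 3 - \left(-2 + z\right) = 5 - z$)
$G{\left(O,Q \right)} = Q + 2 O$ ($G{\left(O,Q \right)} = \left(O + Q\right) + O = Q + 2 O$)
$C{\left(A,w \right)} = -10 + A w^{2}$ ($C{\left(A,w \right)} = A w w - 10 = A w^{2} - 10 = -10 + A w^{2}$)
$- 2290 C{\left(G{\left(q{\left(0 \right)},-2 \right)},b{\left(3 \right)} \right)} = - 2290 \left(-10 + \left(-2 + 2 \left(5 - 0\right)\right) 3^{2}\right) = - 2290 \left(-10 + \left(-2 + 2 \left(5 + 0\right)\right) 9\right) = - 2290 \left(-10 + \left(-2 + 2 \cdot 5\right) 9\right) = - 2290 \left(-10 + \left(-2 + 10\right) 9\right) = - 2290 \left(-10 + 8 \cdot 9\right) = - 2290 \left(-10 + 72\right) = \left(-2290\right) 62 = -141980$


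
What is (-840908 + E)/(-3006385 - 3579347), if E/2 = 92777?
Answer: 327677/3292866 ≈ 0.099511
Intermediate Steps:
E = 185554 (E = 2*92777 = 185554)
(-840908 + E)/(-3006385 - 3579347) = (-840908 + 185554)/(-3006385 - 3579347) = -655354/(-6585732) = -655354*(-1/6585732) = 327677/3292866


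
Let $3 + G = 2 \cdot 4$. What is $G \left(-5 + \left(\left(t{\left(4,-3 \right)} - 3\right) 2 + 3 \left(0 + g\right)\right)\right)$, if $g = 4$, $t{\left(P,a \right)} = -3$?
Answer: $-25$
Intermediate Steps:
$G = 5$ ($G = -3 + 2 \cdot 4 = -3 + 8 = 5$)
$G \left(-5 + \left(\left(t{\left(4,-3 \right)} - 3\right) 2 + 3 \left(0 + g\right)\right)\right) = 5 \left(-5 + \left(\left(-3 - 3\right) 2 + 3 \left(0 + 4\right)\right)\right) = 5 \left(-5 + \left(\left(-6\right) 2 + 3 \cdot 4\right)\right) = 5 \left(-5 + \left(-12 + 12\right)\right) = 5 \left(-5 + 0\right) = 5 \left(-5\right) = -25$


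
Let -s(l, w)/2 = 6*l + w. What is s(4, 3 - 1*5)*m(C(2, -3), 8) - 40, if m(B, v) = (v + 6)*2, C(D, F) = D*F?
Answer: -1272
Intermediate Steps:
m(B, v) = 12 + 2*v (m(B, v) = (6 + v)*2 = 12 + 2*v)
s(l, w) = -12*l - 2*w (s(l, w) = -2*(6*l + w) = -2*(w + 6*l) = -12*l - 2*w)
s(4, 3 - 1*5)*m(C(2, -3), 8) - 40 = (-12*4 - 2*(3 - 1*5))*(12 + 2*8) - 40 = (-48 - 2*(3 - 5))*(12 + 16) - 40 = (-48 - 2*(-2))*28 - 40 = (-48 + 4)*28 - 40 = -44*28 - 40 = -1232 - 40 = -1272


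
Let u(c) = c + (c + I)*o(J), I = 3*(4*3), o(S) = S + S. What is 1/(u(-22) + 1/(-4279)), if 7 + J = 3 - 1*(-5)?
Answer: 4279/25673 ≈ 0.16667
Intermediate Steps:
J = 1 (J = -7 + (3 - 1*(-5)) = -7 + (3 + 5) = -7 + 8 = 1)
o(S) = 2*S
I = 36 (I = 3*12 = 36)
u(c) = 72 + 3*c (u(c) = c + (c + 36)*(2*1) = c + (36 + c)*2 = c + (72 + 2*c) = 72 + 3*c)
1/(u(-22) + 1/(-4279)) = 1/((72 + 3*(-22)) + 1/(-4279)) = 1/((72 - 66) - 1/4279) = 1/(6 - 1/4279) = 1/(25673/4279) = 4279/25673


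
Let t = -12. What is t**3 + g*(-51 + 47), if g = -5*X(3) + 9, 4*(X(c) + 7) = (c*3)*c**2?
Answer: -1499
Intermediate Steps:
X(c) = -7 + 3*c**3/4 (X(c) = -7 + ((c*3)*c**2)/4 = -7 + ((3*c)*c**2)/4 = -7 + (3*c**3)/4 = -7 + 3*c**3/4)
g = -229/4 (g = -5*(-7 + (3/4)*3**3) + 9 = -5*(-7 + (3/4)*27) + 9 = -5*(-7 + 81/4) + 9 = -5*53/4 + 9 = -265/4 + 9 = -229/4 ≈ -57.250)
t**3 + g*(-51 + 47) = (-12)**3 - 229*(-51 + 47)/4 = -1728 - 229/4*(-4) = -1728 + 229 = -1499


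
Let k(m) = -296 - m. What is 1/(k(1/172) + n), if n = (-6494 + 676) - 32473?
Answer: -172/6636965 ≈ -2.5915e-5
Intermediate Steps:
n = -38291 (n = -5818 - 32473 = -38291)
1/(k(1/172) + n) = 1/((-296 - 1/172) - 38291) = 1/(-50913/172 - 38291) = 1/(-6636965/172) = -172/6636965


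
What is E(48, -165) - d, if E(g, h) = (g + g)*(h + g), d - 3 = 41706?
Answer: -52941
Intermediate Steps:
d = 41709 (d = 3 + 41706 = 41709)
E(g, h) = 2*g*(g + h) (E(g, h) = (2*g)*(g + h) = 2*g*(g + h))
E(48, -165) - d = 2*48*(48 - 165) - 1*41709 = 2*48*(-117) - 41709 = -11232 - 41709 = -52941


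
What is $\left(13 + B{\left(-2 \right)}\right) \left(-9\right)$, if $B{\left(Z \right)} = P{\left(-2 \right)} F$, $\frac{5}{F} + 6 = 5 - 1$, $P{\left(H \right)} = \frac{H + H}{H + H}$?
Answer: $- \frac{189}{2} \approx -94.5$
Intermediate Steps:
$P{\left(H \right)} = 1$ ($P{\left(H \right)} = \frac{2 H}{2 H} = 2 H \frac{1}{2 H} = 1$)
$F = - \frac{5}{2}$ ($F = \frac{5}{-6 + \left(5 - 1\right)} = \frac{5}{-6 + 4} = \frac{5}{-2} = 5 \left(- \frac{1}{2}\right) = - \frac{5}{2} \approx -2.5$)
$B{\left(Z \right)} = - \frac{5}{2}$ ($B{\left(Z \right)} = 1 \left(- \frac{5}{2}\right) = - \frac{5}{2}$)
$\left(13 + B{\left(-2 \right)}\right) \left(-9\right) = \left(13 - \frac{5}{2}\right) \left(-9\right) = \frac{21}{2} \left(-9\right) = - \frac{189}{2}$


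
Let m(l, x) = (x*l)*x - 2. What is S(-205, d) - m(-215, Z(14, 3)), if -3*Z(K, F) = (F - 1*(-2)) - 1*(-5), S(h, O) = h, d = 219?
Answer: 19673/9 ≈ 2185.9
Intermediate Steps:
Z(K, F) = -7/3 - F/3 (Z(K, F) = -((F - 1*(-2)) - 1*(-5))/3 = -((F + 2) + 5)/3 = -((2 + F) + 5)/3 = -(7 + F)/3 = -7/3 - F/3)
m(l, x) = -2 + l*x**2 (m(l, x) = (l*x)*x - 2 = l*x**2 - 2 = -2 + l*x**2)
S(-205, d) - m(-215, Z(14, 3)) = -205 - (-2 - 215*(-7/3 - 1/3*3)**2) = -205 - (-2 - 215*(-7/3 - 1)**2) = -205 - (-2 - 215*(-10/3)**2) = -205 - (-2 - 215*100/9) = -205 - (-2 - 21500/9) = -205 - 1*(-21518/9) = -205 + 21518/9 = 19673/9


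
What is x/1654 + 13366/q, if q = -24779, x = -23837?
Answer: -612764387/40984466 ≈ -14.951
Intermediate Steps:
x/1654 + 13366/q = -23837/1654 + 13366/(-24779) = -23837*1/1654 + 13366*(-1/24779) = -23837/1654 - 13366/24779 = -612764387/40984466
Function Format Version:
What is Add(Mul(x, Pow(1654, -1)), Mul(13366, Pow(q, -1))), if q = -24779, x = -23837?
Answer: Rational(-612764387, 40984466) ≈ -14.951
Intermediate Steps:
Add(Mul(x, Pow(1654, -1)), Mul(13366, Pow(q, -1))) = Add(Mul(-23837, Pow(1654, -1)), Mul(13366, Pow(-24779, -1))) = Add(Mul(-23837, Rational(1, 1654)), Mul(13366, Rational(-1, 24779))) = Add(Rational(-23837, 1654), Rational(-13366, 24779)) = Rational(-612764387, 40984466)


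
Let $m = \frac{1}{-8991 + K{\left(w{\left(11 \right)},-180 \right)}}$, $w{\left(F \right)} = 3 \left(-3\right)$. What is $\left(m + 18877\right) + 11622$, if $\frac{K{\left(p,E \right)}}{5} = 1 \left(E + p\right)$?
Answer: $\frac{303038063}{9936} \approx 30499.0$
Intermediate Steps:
$w{\left(F \right)} = -9$
$K{\left(p,E \right)} = 5 E + 5 p$ ($K{\left(p,E \right)} = 5 \cdot 1 \left(E + p\right) = 5 \left(E + p\right) = 5 E + 5 p$)
$m = - \frac{1}{9936}$ ($m = \frac{1}{-8991 + \left(5 \left(-180\right) + 5 \left(-9\right)\right)} = \frac{1}{-8991 - 945} = \frac{1}{-9936} = - \frac{1}{9936} \approx -0.00010064$)
$\left(m + 18877\right) + 11622 = \left(- \frac{1}{9936} + 18877\right) + 11622 = \frac{187561871}{9936} + 11622 = \frac{303038063}{9936}$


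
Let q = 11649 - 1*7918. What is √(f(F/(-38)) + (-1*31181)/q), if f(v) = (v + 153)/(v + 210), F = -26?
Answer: I*√1701462335648439/14935193 ≈ 2.7619*I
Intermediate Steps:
q = 3731 (q = 11649 - 7918 = 3731)
f(v) = (153 + v)/(210 + v)
√(f(F/(-38)) + (-1*31181)/q) = √((153 - 26/(-38))/(210 - 26/(-38)) - 1*31181/3731) = √((153 - 26*(-1/38))/(210 - 26*(-1/38)) - 31181*1/3731) = √((153 + 13/19)/(210 + 13/19) - 31181/3731) = √((2920/19)/(4003/19) - 31181/3731) = √((19/4003)*(2920/19) - 31181/3731) = √(2920/4003 - 31181/3731) = √(-113923023/14935193) = I*√1701462335648439/14935193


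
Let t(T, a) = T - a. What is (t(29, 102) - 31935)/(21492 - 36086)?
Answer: 16004/7297 ≈ 2.1932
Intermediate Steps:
(t(29, 102) - 31935)/(21492 - 36086) = ((29 - 1*102) - 31935)/(21492 - 36086) = ((29 - 102) - 31935)/(-14594) = (-73 - 31935)*(-1/14594) = -32008*(-1/14594) = 16004/7297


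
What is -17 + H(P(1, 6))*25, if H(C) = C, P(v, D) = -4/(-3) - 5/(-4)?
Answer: 571/12 ≈ 47.583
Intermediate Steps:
P(v, D) = 31/12 (P(v, D) = -4*(-⅓) - 5*(-¼) = 4/3 + 5/4 = 31/12)
-17 + H(P(1, 6))*25 = -17 + (31/12)*25 = -17 + 775/12 = 571/12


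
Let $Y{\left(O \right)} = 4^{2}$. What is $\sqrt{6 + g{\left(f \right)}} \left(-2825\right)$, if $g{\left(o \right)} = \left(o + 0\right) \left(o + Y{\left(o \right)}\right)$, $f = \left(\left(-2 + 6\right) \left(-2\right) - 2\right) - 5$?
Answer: $- 8475 i \approx - 8475.0 i$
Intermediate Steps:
$Y{\left(O \right)} = 16$
$f = -15$ ($f = \left(4 \left(-2\right) - 2\right) - 5 = \left(-8 - 2\right) - 5 = -10 - 5 = -15$)
$g{\left(o \right)} = o \left(16 + o\right)$ ($g{\left(o \right)} = \left(o + 0\right) \left(o + 16\right) = o \left(16 + o\right)$)
$\sqrt{6 + g{\left(f \right)}} \left(-2825\right) = \sqrt{6 - 15 \left(16 - 15\right)} \left(-2825\right) = \sqrt{6 - 15} \left(-2825\right) = \sqrt{-9} \left(-2825\right) = 3 i \left(-2825\right) = - 8475 i$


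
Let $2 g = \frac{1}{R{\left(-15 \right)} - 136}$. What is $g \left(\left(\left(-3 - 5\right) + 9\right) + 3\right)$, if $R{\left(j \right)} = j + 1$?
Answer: $- \frac{1}{75} \approx -0.013333$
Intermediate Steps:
$R{\left(j \right)} = 1 + j$
$g = - \frac{1}{300}$ ($g = \frac{1}{2 \left(\left(1 - 15\right) - 136\right)} = \frac{1}{2 \left(-14 - 136\right)} = \frac{1}{2 \left(-150\right)} = \frac{1}{2} \left(- \frac{1}{150}\right) = - \frac{1}{300} \approx -0.0033333$)
$g \left(\left(\left(-3 - 5\right) + 9\right) + 3\right) = - \frac{\left(\left(-3 - 5\right) + 9\right) + 3}{300} = - \frac{\left(-8 + 9\right) + 3}{300} = - \frac{1 + 3}{300} = \left(- \frac{1}{300}\right) 4 = - \frac{1}{75}$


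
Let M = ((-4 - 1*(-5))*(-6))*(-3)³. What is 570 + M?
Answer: 732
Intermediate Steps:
M = 162 (M = ((-4 + 5)*(-6))*(-27) = (1*(-6))*(-27) = -6*(-27) = 162)
570 + M = 570 + 162 = 732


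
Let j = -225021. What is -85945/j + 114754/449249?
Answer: 64432765139/101090459229 ≈ 0.63738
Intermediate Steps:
-85945/j + 114754/449249 = -85945/(-225021) + 114754/449249 = -85945*(-1/225021) + 114754*(1/449249) = 85945/225021 + 114754/449249 = 64432765139/101090459229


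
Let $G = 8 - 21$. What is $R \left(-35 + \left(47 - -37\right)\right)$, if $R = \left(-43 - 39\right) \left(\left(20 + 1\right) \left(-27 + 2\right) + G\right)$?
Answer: $2161684$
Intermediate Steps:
$G = -13$ ($G = 8 - 21 = -13$)
$R = 44116$ ($R = \left(-43 - 39\right) \left(\left(20 + 1\right) \left(-27 + 2\right) - 13\right) = - 82 \left(21 \left(-25\right) - 13\right) = - 82 \left(-525 - 13\right) = \left(-82\right) \left(-538\right) = 44116$)
$R \left(-35 + \left(47 - -37\right)\right) = 44116 \left(-35 + \left(47 - -37\right)\right) = 44116 \left(-35 + \left(47 + 37\right)\right) = 44116 \left(-35 + 84\right) = 44116 \cdot 49 = 2161684$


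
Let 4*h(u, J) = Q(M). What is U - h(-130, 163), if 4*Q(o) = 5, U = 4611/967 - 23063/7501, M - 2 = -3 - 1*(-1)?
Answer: 160295705/116055472 ≈ 1.3812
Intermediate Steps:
M = 0 (M = 2 + (-3 - 1*(-1)) = 2 + (-3 + 1) = 2 - 2 = 0)
U = 12285190/7253467 (U = 4611*(1/967) - 23063*1/7501 = 4611/967 - 23063/7501 = 12285190/7253467 ≈ 1.6937)
Q(o) = 5/4 (Q(o) = (¼)*5 = 5/4)
h(u, J) = 5/16 (h(u, J) = (¼)*(5/4) = 5/16)
U - h(-130, 163) = 12285190/7253467 - 1*5/16 = 12285190/7253467 - 5/16 = 160295705/116055472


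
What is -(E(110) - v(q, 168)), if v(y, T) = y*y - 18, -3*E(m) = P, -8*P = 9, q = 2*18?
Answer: 10221/8 ≈ 1277.6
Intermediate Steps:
q = 36
P = -9/8 (P = -1/8*9 = -9/8 ≈ -1.1250)
E(m) = 3/8 (E(m) = -1/3*(-9/8) = 3/8)
v(y, T) = -18 + y**2 (v(y, T) = y**2 - 18 = -18 + y**2)
-(E(110) - v(q, 168)) = -(3/8 - (-18 + 36**2)) = -(3/8 - (-18 + 1296)) = -(3/8 - 1*1278) = -(3/8 - 1278) = -1*(-10221/8) = 10221/8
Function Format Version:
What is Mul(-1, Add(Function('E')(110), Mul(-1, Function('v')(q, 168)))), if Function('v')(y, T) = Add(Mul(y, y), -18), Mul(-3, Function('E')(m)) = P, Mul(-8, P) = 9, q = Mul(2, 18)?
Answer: Rational(10221, 8) ≈ 1277.6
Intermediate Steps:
q = 36
P = Rational(-9, 8) (P = Mul(Rational(-1, 8), 9) = Rational(-9, 8) ≈ -1.1250)
Function('E')(m) = Rational(3, 8) (Function('E')(m) = Mul(Rational(-1, 3), Rational(-9, 8)) = Rational(3, 8))
Function('v')(y, T) = Add(-18, Pow(y, 2)) (Function('v')(y, T) = Add(Pow(y, 2), -18) = Add(-18, Pow(y, 2)))
Mul(-1, Add(Function('E')(110), Mul(-1, Function('v')(q, 168)))) = Mul(-1, Add(Rational(3, 8), Mul(-1, Add(-18, Pow(36, 2))))) = Mul(-1, Add(Rational(3, 8), Mul(-1, Add(-18, 1296)))) = Mul(-1, Add(Rational(3, 8), Mul(-1, 1278))) = Mul(-1, Add(Rational(3, 8), -1278)) = Mul(-1, Rational(-10221, 8)) = Rational(10221, 8)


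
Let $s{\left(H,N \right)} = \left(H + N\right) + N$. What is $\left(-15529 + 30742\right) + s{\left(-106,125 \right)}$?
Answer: $15357$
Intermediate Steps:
$s{\left(H,N \right)} = H + 2 N$
$\left(-15529 + 30742\right) + s{\left(-106,125 \right)} = \left(-15529 + 30742\right) + \left(-106 + 2 \cdot 125\right) = 15213 + \left(-106 + 250\right) = 15213 + 144 = 15357$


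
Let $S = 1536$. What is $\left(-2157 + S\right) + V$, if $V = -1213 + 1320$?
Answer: $-514$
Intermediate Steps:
$V = 107$
$\left(-2157 + S\right) + V = \left(-2157 + 1536\right) + 107 = -621 + 107 = -514$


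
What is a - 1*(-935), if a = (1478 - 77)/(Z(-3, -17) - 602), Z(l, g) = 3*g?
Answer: 609154/653 ≈ 932.85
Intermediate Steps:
a = -1401/653 (a = (1478 - 77)/(3*(-17) - 602) = 1401/(-51 - 602) = 1401/(-653) = 1401*(-1/653) = -1401/653 ≈ -2.1455)
a - 1*(-935) = -1401/653 - 1*(-935) = -1401/653 + 935 = 609154/653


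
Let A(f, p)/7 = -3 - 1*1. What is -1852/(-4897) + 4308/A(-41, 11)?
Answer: -5261105/34279 ≈ -153.48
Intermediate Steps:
A(f, p) = -28 (A(f, p) = 7*(-3 - 1*1) = 7*(-3 - 1) = 7*(-4) = -28)
-1852/(-4897) + 4308/A(-41, 11) = -1852/(-4897) + 4308/(-28) = -1852*(-1/4897) + 4308*(-1/28) = 1852/4897 - 1077/7 = -5261105/34279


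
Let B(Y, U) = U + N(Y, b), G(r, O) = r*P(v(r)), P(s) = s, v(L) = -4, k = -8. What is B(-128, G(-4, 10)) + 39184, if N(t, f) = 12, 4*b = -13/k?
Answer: 39212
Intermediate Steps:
b = 13/32 (b = (-13/(-8))/4 = (-13*(-1/8))/4 = (1/4)*(13/8) = 13/32 ≈ 0.40625)
G(r, O) = -4*r (G(r, O) = r*(-4) = -4*r)
B(Y, U) = 12 + U (B(Y, U) = U + 12 = 12 + U)
B(-128, G(-4, 10)) + 39184 = (12 - 4*(-4)) + 39184 = (12 + 16) + 39184 = 28 + 39184 = 39212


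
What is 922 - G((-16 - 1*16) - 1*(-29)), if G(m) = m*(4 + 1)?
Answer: 937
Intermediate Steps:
G(m) = 5*m (G(m) = m*5 = 5*m)
922 - G((-16 - 1*16) - 1*(-29)) = 922 - 5*((-16 - 1*16) - 1*(-29)) = 922 - 5*((-16 - 16) + 29) = 922 - 5*(-32 + 29) = 922 - 5*(-3) = 922 - 1*(-15) = 922 + 15 = 937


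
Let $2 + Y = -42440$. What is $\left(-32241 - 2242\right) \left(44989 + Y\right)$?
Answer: $-87828201$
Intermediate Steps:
$Y = -42442$ ($Y = -2 - 42440 = -42442$)
$\left(-32241 - 2242\right) \left(44989 + Y\right) = \left(-32241 - 2242\right) \left(44989 - 42442\right) = \left(-34483\right) 2547 = -87828201$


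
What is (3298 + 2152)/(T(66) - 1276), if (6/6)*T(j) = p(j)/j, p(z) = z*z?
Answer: -545/121 ≈ -4.5041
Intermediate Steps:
p(z) = z²
T(j) = j (T(j) = j²/j = j)
(3298 + 2152)/(T(66) - 1276) = (3298 + 2152)/(66 - 1276) = 5450/(-1210) = 5450*(-1/1210) = -545/121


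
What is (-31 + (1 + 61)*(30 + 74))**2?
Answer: 41177889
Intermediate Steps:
(-31 + (1 + 61)*(30 + 74))**2 = (-31 + 62*104)**2 = (-31 + 6448)**2 = 6417**2 = 41177889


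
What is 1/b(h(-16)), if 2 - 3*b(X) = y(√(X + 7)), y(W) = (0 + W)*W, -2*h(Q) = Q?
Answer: -3/13 ≈ -0.23077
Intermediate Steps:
h(Q) = -Q/2
y(W) = W² (y(W) = W*W = W²)
b(X) = -5/3 - X/3 (b(X) = ⅔ - (7/3 + X/3) = ⅔ - (7 + X)/3 = ⅔ + (-7/3 - X/3) = -5/3 - X/3)
1/b(h(-16)) = 1/(-5/3 - (-1)*(-16)/6) = 1/(-5/3 - ⅓*8) = 1/(-5/3 - 8/3) = 1/(-13/3) = -3/13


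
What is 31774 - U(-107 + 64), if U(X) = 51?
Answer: 31723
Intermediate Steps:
31774 - U(-107 + 64) = 31774 - 1*51 = 31774 - 51 = 31723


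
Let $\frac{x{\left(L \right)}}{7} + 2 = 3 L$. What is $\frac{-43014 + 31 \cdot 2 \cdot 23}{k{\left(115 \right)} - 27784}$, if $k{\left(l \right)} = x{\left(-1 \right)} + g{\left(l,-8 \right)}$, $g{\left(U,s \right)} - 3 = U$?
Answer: $\frac{41588}{27701} \approx 1.5013$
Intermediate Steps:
$x{\left(L \right)} = -14 + 21 L$ ($x{\left(L \right)} = -14 + 7 \cdot 3 L = -14 + 21 L$)
$g{\left(U,s \right)} = 3 + U$
$k{\left(l \right)} = -32 + l$ ($k{\left(l \right)} = \left(-14 + 21 \left(-1\right)\right) + \left(3 + l\right) = \left(-14 - 21\right) + \left(3 + l\right) = -35 + \left(3 + l\right) = -32 + l$)
$\frac{-43014 + 31 \cdot 2 \cdot 23}{k{\left(115 \right)} - 27784} = \frac{-43014 + 31 \cdot 2 \cdot 23}{\left(-32 + 115\right) - 27784} = \frac{-43014 + 62 \cdot 23}{83 - 27784} = \frac{-43014 + 1426}{-27701} = \left(-41588\right) \left(- \frac{1}{27701}\right) = \frac{41588}{27701}$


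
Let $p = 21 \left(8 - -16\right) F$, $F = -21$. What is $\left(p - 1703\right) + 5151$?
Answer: $-7136$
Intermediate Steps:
$p = -10584$ ($p = 21 \left(8 - -16\right) \left(-21\right) = 21 \left(8 + 16\right) \left(-21\right) = 21 \cdot 24 \left(-21\right) = 504 \left(-21\right) = -10584$)
$\left(p - 1703\right) + 5151 = \left(-10584 - 1703\right) + 5151 = -12287 + 5151 = -7136$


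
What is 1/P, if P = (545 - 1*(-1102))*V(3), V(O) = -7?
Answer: -1/11529 ≈ -8.6738e-5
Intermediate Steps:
P = -11529 (P = (545 - 1*(-1102))*(-7) = (545 + 1102)*(-7) = 1647*(-7) = -11529)
1/P = 1/(-11529) = -1/11529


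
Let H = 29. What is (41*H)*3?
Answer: 3567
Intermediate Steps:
(41*H)*3 = (41*29)*3 = 1189*3 = 3567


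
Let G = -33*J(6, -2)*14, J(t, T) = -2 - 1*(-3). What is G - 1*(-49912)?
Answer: 49450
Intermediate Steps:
J(t, T) = 1 (J(t, T) = -2 + 3 = 1)
G = -462 (G = -33*1*14 = -33*14 = -462)
G - 1*(-49912) = -462 - 1*(-49912) = -462 + 49912 = 49450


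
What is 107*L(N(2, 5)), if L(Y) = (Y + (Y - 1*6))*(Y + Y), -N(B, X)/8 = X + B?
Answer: 1414112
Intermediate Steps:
N(B, X) = -8*B - 8*X (N(B, X) = -8*(X + B) = -8*(B + X) = -8*B - 8*X)
L(Y) = 2*Y*(-6 + 2*Y) (L(Y) = (Y + (Y - 6))*(2*Y) = (Y + (-6 + Y))*(2*Y) = (-6 + 2*Y)*(2*Y) = 2*Y*(-6 + 2*Y))
107*L(N(2, 5)) = 107*(4*(-8*2 - 8*5)*(-3 + (-8*2 - 8*5))) = 107*(4*(-16 - 40)*(-3 + (-16 - 40))) = 107*(4*(-56)*(-3 - 56)) = 107*(4*(-56)*(-59)) = 107*13216 = 1414112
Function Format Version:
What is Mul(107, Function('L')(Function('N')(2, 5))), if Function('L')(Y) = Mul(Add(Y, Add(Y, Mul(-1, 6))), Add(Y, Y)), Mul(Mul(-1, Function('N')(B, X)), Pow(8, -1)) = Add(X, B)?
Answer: 1414112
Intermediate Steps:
Function('N')(B, X) = Add(Mul(-8, B), Mul(-8, X)) (Function('N')(B, X) = Mul(-8, Add(X, B)) = Mul(-8, Add(B, X)) = Add(Mul(-8, B), Mul(-8, X)))
Function('L')(Y) = Mul(2, Y, Add(-6, Mul(2, Y))) (Function('L')(Y) = Mul(Add(Y, Add(Y, -6)), Mul(2, Y)) = Mul(Add(Y, Add(-6, Y)), Mul(2, Y)) = Mul(Add(-6, Mul(2, Y)), Mul(2, Y)) = Mul(2, Y, Add(-6, Mul(2, Y))))
Mul(107, Function('L')(Function('N')(2, 5))) = Mul(107, Mul(4, Add(Mul(-8, 2), Mul(-8, 5)), Add(-3, Add(Mul(-8, 2), Mul(-8, 5))))) = Mul(107, Mul(4, Add(-16, -40), Add(-3, Add(-16, -40)))) = Mul(107, Mul(4, -56, Add(-3, -56))) = Mul(107, Mul(4, -56, -59)) = Mul(107, 13216) = 1414112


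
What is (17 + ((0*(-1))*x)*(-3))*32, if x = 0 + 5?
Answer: 544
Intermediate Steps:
x = 5
(17 + ((0*(-1))*x)*(-3))*32 = (17 + ((0*(-1))*5)*(-3))*32 = (17 + (0*5)*(-3))*32 = (17 + 0*(-3))*32 = (17 + 0)*32 = 17*32 = 544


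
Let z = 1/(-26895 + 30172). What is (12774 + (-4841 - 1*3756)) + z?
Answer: 13688030/3277 ≈ 4177.0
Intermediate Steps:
z = 1/3277 ≈ 0.00030516
(12774 + (-4841 - 1*3756)) + z = (12774 + (-4841 - 1*3756)) + 1/3277 = (12774 + (-4841 - 3756)) + 1/3277 = (12774 - 8597) + 1/3277 = 4177 + 1/3277 = 13688030/3277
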